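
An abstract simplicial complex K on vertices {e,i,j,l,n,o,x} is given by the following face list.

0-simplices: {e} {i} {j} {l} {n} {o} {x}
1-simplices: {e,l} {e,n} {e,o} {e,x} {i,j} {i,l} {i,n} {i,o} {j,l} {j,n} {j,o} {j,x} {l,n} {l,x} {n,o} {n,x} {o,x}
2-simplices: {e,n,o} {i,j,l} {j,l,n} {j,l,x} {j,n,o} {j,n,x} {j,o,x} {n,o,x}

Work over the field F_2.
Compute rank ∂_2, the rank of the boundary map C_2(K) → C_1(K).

rank∂_2=7

n_0=7 n_1=17 n_2=8  [Z2]
∂1: piv[el,en,eo,ex,ij,il] rk=6  ker:in,io,jl,jn,jo,jx,ln,lx,no,nx,ox
∂2: piv[eno,ijl,jln,jlx,jno,jnx,jox] rk=7  ker:nox
rk∂_2=7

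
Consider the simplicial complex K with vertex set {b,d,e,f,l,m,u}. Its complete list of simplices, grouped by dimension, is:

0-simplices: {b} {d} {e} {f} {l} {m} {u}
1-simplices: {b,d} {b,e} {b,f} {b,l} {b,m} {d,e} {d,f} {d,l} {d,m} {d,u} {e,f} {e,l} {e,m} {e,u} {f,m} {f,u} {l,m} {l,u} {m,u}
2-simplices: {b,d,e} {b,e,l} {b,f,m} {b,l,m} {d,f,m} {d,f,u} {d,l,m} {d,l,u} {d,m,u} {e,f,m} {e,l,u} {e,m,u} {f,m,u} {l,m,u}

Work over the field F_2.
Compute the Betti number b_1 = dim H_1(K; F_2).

b_1=1

n_0=7 n_1=19 n_2=14  [Z2]
∂1: piv[bd,be,bf,bl,bm,du] rk=6  ker:de,df,dl,dm,ef,el,em,eu,fm,fu,lm,lu,mu
∂2: piv[bde,bel,bfm,blm,dfm,dfu,dlm,dlu,dmu,efm,elu,emu] rk=12  ker:fmu,lmu
b_1=(19−6)−12=1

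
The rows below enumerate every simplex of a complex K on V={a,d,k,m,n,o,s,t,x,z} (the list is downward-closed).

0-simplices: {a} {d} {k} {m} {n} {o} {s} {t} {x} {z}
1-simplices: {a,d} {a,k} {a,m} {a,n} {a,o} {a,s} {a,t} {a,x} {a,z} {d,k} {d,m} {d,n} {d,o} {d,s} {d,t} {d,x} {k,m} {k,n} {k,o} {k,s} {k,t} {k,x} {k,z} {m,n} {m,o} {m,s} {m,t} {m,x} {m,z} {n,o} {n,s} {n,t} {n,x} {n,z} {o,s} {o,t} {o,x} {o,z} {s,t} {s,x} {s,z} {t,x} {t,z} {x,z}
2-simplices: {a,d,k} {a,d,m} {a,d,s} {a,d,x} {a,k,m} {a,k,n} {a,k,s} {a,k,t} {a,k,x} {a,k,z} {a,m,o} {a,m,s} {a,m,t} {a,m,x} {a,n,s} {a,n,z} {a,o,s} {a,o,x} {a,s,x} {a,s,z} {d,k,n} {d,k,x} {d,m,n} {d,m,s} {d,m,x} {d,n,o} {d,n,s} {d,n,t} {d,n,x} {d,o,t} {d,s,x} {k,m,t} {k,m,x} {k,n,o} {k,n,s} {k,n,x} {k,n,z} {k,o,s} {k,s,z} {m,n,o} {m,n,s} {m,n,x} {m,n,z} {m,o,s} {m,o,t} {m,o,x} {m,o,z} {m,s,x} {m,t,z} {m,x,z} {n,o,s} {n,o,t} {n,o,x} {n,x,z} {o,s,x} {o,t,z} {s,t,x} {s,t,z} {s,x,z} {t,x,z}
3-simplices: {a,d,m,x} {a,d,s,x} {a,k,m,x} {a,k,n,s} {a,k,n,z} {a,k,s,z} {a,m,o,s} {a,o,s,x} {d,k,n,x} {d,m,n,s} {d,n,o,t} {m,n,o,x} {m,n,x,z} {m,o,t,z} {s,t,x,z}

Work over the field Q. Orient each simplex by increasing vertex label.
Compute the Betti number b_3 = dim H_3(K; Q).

n_0=10 n_1=44 n_2=60 n_3=15  [Q]
∂1: piv[ad,ak,am,an,ao,as,at,ax,az] rk=9  ker:dk,dm,dn,do,ds,dt,dx,km,kn,ko,ks,kt,kx,kz,mn,mo,ms,mt,mx,mz,no,ns,nt,nx,nz,os,ot,ox,oz,st,sx,sz,tx,tz,xz
∂2: piv[adk,adm,ads,adx,akm,akn,aks,akt,akx,akz,amo,ams,amt,amx,ans,anz,aos,aox,asx,asz,dkn,dmn,dno,dnt,dnx,dot,kno,kos,mnz,mot,moz,mtz,mxz,stx,stz] rk=35  ker:dkx,dms,dmx,dns,dsx,kmt,kmx,kns,knx,knz,ksz,mno,mns,mnx,mos,mox,msx,nos,not,nox,nxz,osx,otz,sxz,txz
∂3: piv[admx,adsx,akmx,akns,aknz,aksz,amos,aosx,dknx,dmns,dnot,mnox,mnxz,motz,stxz] rk=15
b_3=(15−15)−0=0

b_3=0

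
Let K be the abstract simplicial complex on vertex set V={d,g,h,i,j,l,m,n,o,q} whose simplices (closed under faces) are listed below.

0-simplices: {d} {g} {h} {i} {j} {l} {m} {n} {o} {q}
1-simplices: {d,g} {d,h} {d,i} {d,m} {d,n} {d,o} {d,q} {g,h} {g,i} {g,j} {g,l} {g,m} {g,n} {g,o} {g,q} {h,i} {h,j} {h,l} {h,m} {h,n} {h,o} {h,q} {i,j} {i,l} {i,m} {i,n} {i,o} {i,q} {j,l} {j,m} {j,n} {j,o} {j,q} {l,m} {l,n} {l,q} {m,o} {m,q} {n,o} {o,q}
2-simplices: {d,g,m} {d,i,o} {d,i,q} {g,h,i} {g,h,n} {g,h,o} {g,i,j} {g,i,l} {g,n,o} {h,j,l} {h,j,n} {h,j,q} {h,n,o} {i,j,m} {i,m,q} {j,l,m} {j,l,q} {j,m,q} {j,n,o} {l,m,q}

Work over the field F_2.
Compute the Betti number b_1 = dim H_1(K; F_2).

n_0=10 n_1=40 n_2=20  [Z2]
∂1: piv[dg,dh,di,dm,dn,do,dq,gj,gl] rk=9  ker:gh,gi,gm,gn,go,gq,hi,hj,hl,hm,hn,ho,hq,ij,il,im,in,io,iq,jl,jm,jn,jo,jq,lm,ln,lq,mo,mq,no,oq
∂2: piv[dgm,dio,diq,ghi,ghn,gho,gij,gil,gno,hjl,hjn,hjq,ijm,imq,jlm,jlq,jmq,jno] rk=18  ker:hno,lmq
b_1=(40−9)−18=13

b_1=13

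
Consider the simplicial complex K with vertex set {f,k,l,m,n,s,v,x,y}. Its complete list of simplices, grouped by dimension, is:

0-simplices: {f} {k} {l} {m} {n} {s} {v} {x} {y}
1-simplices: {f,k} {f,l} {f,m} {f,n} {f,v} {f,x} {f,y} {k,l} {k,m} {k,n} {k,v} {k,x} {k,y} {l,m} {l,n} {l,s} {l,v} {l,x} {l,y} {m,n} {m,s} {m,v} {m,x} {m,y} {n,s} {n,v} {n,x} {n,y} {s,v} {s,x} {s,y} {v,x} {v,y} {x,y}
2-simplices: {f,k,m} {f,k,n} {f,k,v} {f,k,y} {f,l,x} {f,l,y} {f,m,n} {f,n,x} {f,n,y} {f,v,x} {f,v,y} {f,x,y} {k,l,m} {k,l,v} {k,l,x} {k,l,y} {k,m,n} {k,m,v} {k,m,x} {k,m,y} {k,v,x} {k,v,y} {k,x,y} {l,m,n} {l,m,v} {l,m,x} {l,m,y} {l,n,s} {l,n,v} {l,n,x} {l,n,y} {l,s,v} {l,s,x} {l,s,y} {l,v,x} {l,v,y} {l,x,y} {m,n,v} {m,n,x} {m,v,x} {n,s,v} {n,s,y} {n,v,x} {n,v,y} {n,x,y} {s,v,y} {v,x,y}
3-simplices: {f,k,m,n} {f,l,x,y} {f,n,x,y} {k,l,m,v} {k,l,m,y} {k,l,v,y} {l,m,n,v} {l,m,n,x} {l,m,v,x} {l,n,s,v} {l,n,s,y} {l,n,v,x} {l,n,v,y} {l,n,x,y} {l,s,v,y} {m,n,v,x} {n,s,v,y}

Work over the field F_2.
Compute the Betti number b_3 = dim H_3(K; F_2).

b_3=2

n_0=9 n_1=34 n_2=47 n_3=17  [Z2]
∂1: piv[fk,fl,fm,fn,fv,fx,fy,ls] rk=8  ker:kl,km,kn,kv,kx,ky,lm,ln,lv,lx,ly,mn,ms,mv,mx,my,ns,nv,nx,ny,sv,sx,sy,vx,vy,xy
∂2: piv[fkm,fkn,fkv,fky,flx,fly,fmn,fnx,fny,fvx,fvy,fxy,klm,klv,klx,kly,kmv,kmx,kmy,lmn,lns,lnv,lsv,lsx,lsy] rk=25  ker:kmn,kvx,kvy,kxy,lmv,lmx,lmy,lnx,lny,lvx,lvy,lxy,mnv,mnx,mvx,nsv,nsy,nvx,nvy,nxy,svy,vxy
∂3: piv[fkmn,flxy,fnxy,klmv,klmy,klvy,lmnv,lmnx,lmvx,lnsv,lnsy,lnvx,lnvy,lnxy,lsvy] rk=15  ker:mnvx,nsvy
b_3=(17−15)−0=2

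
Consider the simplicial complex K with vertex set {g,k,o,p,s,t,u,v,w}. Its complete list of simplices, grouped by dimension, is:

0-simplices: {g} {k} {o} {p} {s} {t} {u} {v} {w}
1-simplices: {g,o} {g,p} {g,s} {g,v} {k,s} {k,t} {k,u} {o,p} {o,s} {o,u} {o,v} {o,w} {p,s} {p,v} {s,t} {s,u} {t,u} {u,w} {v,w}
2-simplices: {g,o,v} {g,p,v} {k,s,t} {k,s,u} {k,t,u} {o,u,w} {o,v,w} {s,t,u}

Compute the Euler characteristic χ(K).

n_0=9 n_1=19 n_2=8
χ=+9−19+8=-2

χ(K)=-2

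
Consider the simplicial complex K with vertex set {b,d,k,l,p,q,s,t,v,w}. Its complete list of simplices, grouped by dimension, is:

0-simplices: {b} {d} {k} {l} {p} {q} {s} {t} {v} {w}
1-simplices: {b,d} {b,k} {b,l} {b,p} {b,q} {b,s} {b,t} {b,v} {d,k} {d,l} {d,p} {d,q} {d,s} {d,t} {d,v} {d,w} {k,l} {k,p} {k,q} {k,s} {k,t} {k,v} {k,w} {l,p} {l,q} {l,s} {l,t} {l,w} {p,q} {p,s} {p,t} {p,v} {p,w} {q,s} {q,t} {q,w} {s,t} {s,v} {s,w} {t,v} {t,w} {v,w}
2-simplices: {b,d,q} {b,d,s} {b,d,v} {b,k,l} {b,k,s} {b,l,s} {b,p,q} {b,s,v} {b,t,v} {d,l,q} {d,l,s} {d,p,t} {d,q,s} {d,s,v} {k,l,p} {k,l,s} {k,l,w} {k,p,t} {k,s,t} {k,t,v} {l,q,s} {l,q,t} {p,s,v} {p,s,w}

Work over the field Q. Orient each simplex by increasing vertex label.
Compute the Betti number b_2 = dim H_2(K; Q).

n_0=10 n_1=42 n_2=24  [Q]
∂1: piv[bd,bk,bl,bp,bq,bs,bt,bv,dw] rk=9  ker:dk,dl,dp,dq,ds,dt,dv,kl,kp,kq,ks,kt,kv,kw,lp,lq,ls,lt,lw,pq,ps,pt,pv,pw,qs,qt,qw,st,sv,sw,tv,tw,vw
∂2: piv[bdq,bds,bdv,bkl,bks,bls,bpq,bsv,btv,dlq,dls,dpt,dqs,klp,klw,kpt,kst,ktv,lqt,psv,psw] rk=21  ker:dsv,kls,lqs
b_2=(24−21)−0=3

b_2=3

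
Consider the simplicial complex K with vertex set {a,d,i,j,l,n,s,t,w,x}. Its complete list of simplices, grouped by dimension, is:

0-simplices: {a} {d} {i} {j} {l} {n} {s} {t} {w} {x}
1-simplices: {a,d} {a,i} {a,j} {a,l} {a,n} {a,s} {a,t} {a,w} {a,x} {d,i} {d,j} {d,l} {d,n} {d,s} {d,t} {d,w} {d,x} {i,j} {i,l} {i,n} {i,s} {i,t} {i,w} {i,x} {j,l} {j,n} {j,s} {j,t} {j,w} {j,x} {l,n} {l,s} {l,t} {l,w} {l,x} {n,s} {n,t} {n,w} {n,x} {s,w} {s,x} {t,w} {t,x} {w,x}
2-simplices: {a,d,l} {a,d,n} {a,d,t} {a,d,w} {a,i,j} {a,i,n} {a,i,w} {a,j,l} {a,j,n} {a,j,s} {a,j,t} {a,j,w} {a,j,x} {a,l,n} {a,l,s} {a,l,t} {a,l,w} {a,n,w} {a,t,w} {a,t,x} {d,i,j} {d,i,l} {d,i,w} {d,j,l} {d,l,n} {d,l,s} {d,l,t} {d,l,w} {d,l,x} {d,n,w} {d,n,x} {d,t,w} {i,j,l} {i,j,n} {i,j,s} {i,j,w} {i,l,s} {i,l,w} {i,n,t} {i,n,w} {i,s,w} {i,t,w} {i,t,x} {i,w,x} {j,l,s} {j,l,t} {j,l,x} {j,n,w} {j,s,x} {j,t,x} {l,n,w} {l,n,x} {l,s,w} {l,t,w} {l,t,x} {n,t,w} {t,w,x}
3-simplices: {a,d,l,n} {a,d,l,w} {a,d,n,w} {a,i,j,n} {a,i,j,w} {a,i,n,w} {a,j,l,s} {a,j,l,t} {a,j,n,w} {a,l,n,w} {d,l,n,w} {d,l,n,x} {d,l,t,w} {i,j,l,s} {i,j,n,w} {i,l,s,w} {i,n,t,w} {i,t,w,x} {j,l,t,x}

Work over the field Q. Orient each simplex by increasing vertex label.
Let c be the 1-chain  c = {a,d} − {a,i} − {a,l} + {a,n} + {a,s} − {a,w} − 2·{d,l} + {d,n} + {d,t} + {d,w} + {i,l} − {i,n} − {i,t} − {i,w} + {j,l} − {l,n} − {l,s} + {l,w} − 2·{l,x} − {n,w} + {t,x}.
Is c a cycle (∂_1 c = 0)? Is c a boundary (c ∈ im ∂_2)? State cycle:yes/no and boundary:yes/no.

n_0=10 n_1=44 n_2=57 n_3=19  [Q]
∂1: piv[ad,ai,aj,al,an,as,at,aw,ax] rk=9  ker:di,dj,dl,dn,ds,dt,dw,dx,ij,il,in,is,it,iw,ix,jl,jn,js,jt,jw,jx,ln,ls,lt,lw,lx,ns,nt,nw,nx,sw,sx,tw,tx,wx
∂2: piv[adl,adn,adt,adw,aij,ain,aiw,ajl,ajn,ajs,ajt,ajw,ajx,aln,als,alt,alw,anw,atw,atx,dij,dil,diw,dls,dlx,dnx,ijs,int,isw,itw,itx,iwx,jlx,jsx] rk=34  ker:djl,dln,dlt,dlw,dnw,dtw,ijl,ijn,ijw,ils,ilw,inw,jls,jlt,jnw,jtx,lnw,lnx,lsw,ltw,ltx,ntw,twx
∂3: piv[adln,adlw,adnw,aijn,aijw,ainw,ajls,ajlt,ajnw,alnw,dlnx,dltw,ijls,ilsw,intw,itwx,jltx] rk=17  ker:dlnw,ijnw
∂1c = {i} − {j} + 2·{l} + {n} − {t} − {w} − {x}

cycle:no boundary:no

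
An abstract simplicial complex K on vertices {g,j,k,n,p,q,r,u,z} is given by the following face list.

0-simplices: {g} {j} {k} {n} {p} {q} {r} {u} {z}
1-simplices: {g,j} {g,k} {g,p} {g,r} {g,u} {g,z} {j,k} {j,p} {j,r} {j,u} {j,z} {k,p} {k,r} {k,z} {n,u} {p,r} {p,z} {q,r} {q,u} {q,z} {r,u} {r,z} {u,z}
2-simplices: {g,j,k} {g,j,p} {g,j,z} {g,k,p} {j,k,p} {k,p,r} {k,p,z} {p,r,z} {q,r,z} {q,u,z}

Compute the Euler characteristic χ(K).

χ(K)=-4

n_0=9 n_1=23 n_2=10
χ=+9−23+10=-4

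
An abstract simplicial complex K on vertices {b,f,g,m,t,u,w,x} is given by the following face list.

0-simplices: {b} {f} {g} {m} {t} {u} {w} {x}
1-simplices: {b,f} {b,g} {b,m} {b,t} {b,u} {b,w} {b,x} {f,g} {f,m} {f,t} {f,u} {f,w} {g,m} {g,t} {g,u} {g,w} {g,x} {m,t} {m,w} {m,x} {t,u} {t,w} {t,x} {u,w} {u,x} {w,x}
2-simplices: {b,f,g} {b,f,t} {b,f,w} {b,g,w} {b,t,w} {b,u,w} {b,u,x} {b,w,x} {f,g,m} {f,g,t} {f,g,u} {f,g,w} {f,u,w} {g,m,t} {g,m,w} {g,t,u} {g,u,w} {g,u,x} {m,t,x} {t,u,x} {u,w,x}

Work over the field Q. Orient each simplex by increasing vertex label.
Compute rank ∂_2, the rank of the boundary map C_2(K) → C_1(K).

rank∂_2=18

n_0=8 n_1=26 n_2=21  [Q]
∂1: piv[bf,bg,bm,bt,bu,bw,bx] rk=7  ker:fg,fm,ft,fu,fw,gm,gt,gu,gw,gx,mt,mw,mx,tu,tw,tx,uw,ux,wx
∂2: piv[bfg,bft,bfw,bgw,btw,buw,bux,bwx,fgm,fgt,fgu,fuw,gmt,gmw,gtu,gux,mtx,tux] rk=18  ker:fgw,guw,uwx
rk∂_2=18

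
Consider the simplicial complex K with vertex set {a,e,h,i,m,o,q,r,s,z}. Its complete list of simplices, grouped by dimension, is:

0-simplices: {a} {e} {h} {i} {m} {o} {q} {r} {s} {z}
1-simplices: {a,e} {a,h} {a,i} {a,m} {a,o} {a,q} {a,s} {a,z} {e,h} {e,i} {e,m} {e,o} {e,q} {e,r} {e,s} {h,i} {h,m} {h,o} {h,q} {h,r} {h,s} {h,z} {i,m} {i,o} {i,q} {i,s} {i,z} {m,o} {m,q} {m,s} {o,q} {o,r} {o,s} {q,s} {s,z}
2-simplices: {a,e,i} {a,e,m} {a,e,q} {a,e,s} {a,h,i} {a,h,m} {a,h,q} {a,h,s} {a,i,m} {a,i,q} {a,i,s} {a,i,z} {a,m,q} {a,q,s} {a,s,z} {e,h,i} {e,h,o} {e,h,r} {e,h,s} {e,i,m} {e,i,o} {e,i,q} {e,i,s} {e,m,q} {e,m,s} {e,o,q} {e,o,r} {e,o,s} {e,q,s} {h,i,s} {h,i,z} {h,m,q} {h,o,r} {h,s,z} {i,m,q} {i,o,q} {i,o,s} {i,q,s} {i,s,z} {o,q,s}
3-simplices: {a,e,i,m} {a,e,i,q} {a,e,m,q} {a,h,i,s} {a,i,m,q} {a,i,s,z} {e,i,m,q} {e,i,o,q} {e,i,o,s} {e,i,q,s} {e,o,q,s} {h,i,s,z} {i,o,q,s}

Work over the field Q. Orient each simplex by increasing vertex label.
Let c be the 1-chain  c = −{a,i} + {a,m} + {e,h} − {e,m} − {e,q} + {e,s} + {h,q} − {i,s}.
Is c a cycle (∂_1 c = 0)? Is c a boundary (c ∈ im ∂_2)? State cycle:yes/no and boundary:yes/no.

cycle:yes boundary:yes

n_0=10 n_1=35 n_2=40 n_3=13  [Q]
∂1: piv[ae,ah,ai,am,ao,aq,as,az,er] rk=9  ker:eh,ei,em,eo,eq,es,hi,hm,ho,hq,hr,hs,hz,im,io,iq,is,iz,mo,mq,ms,oq,or,os,qs,sz
∂2: piv[aei,aem,aeq,aes,ahi,ahm,ahq,ahs,aim,aiq,ais,aiz,amq,aqs,asz,ehi,eho,ehr,eio,ems,eoq,eor,eos,hiz] rk=24  ker:ehs,eim,eiq,eis,emq,eqs,his,hmq,hor,hsz,imq,ioq,ios,iqs,isz,oqs
∂3: piv[aeim,aeiq,aemq,ahis,aimq,aisz,eioq,eios,eiqs,eoqs,hisz] rk=11  ker:eimq,ioqs
∂1c = 0
c vs im∂2: reduces to 0 ⇒ boundary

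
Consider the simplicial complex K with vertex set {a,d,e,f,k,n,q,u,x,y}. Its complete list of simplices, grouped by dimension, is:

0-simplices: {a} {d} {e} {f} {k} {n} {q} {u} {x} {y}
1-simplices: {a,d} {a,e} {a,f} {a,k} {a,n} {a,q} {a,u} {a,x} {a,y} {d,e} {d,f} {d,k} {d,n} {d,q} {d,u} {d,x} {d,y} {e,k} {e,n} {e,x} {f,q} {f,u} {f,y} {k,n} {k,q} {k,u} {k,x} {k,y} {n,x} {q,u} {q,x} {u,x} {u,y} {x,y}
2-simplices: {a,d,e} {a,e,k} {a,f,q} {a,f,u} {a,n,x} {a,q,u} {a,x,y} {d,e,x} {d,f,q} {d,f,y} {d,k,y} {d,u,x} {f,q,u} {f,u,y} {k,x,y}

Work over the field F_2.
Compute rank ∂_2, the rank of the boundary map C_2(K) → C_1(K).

rank∂_2=14

n_0=10 n_1=34 n_2=15  [Z2]
∂1: piv[ad,ae,af,ak,an,aq,au,ax,ay] rk=9  ker:de,df,dk,dn,dq,du,dx,dy,ek,en,ex,fq,fu,fy,kn,kq,ku,kx,ky,nx,qu,qx,ux,uy,xy
∂2: piv[ade,aek,afq,afu,anx,aqu,axy,dex,dfq,dfy,dky,dux,fuy,kxy] rk=14  ker:fqu
rk∂_2=14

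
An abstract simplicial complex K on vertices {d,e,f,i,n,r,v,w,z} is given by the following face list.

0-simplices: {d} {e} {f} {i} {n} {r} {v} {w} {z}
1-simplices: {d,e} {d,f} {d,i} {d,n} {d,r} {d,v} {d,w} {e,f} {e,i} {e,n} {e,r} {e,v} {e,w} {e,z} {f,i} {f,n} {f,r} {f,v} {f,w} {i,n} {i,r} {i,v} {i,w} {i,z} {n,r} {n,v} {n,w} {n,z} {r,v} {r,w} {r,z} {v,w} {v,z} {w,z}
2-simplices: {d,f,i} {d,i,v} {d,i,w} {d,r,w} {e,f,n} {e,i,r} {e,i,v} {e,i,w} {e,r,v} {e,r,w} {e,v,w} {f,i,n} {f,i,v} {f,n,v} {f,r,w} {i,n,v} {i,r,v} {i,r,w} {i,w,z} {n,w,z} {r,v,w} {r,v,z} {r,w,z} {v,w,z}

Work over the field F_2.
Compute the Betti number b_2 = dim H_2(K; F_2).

b_2=5

n_0=9 n_1=34 n_2=24  [Z2]
∂1: piv[de,df,di,dn,dr,dv,dw,ez] rk=8  ker:ef,ei,en,er,ev,ew,fi,fn,fr,fv,fw,in,ir,iv,iw,iz,nr,nv,nw,nz,rv,rw,rz,vw,vz,wz
∂2: piv[dfi,div,diw,drw,efn,eir,eiv,eiw,erv,erw,evw,fin,fiv,fnv,frw,iwz,nwz,rvz,rwz] rk=19  ker:inv,irv,irw,rvw,vwz
b_2=(24−19)−0=5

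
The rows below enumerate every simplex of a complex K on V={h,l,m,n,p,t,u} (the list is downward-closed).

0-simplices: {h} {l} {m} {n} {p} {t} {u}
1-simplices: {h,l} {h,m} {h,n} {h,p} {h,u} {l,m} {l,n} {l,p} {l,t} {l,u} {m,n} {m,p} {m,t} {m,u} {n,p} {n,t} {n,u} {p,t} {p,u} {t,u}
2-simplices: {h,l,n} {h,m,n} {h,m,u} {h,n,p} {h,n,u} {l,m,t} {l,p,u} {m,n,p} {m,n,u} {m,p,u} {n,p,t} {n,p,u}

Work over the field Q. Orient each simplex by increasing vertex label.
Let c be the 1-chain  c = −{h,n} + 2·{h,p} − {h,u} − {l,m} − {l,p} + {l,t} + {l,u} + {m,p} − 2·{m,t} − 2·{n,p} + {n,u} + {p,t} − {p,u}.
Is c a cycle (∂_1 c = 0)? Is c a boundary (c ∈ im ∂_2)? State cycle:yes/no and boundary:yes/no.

cycle:yes boundary:no

n_0=7 n_1=20 n_2=12  [Q]
∂1: piv[hl,hm,hn,hp,hu,lt] rk=6  ker:lm,ln,lp,lu,mn,mp,mt,mu,np,nt,nu,pt,pu,tu
∂2: piv[hln,hmn,hmu,hnp,hnu,lmt,lpu,mnp,mpu,npt] rk=10  ker:mnu,npu
∂1c = 0
c vs im∂2: residual ≠ 0 ⇒ not boundary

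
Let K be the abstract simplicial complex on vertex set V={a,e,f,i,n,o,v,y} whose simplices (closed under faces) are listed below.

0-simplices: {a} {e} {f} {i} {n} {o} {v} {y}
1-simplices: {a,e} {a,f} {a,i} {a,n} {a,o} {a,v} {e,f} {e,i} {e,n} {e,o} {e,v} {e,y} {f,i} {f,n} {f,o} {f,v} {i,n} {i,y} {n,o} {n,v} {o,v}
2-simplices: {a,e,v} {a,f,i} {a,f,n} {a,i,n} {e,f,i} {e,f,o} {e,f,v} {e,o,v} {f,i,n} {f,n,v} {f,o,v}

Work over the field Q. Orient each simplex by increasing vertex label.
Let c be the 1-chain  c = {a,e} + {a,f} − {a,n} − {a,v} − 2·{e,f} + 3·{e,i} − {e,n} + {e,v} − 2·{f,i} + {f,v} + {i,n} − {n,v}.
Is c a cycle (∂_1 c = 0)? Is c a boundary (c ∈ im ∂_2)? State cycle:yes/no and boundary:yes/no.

n_0=8 n_1=21 n_2=11  [Q]
∂1: piv[ae,af,ai,an,ao,av,ey] rk=7  ker:ef,ei,en,eo,ev,fi,fn,fo,fv,in,iy,no,nv,ov
∂2: piv[aev,afi,afn,ain,efi,efo,efv,eov,fnv] rk=9  ker:fin,fov
∂1c = 0
c vs im∂2: residual ≠ 0 ⇒ not boundary

cycle:yes boundary:no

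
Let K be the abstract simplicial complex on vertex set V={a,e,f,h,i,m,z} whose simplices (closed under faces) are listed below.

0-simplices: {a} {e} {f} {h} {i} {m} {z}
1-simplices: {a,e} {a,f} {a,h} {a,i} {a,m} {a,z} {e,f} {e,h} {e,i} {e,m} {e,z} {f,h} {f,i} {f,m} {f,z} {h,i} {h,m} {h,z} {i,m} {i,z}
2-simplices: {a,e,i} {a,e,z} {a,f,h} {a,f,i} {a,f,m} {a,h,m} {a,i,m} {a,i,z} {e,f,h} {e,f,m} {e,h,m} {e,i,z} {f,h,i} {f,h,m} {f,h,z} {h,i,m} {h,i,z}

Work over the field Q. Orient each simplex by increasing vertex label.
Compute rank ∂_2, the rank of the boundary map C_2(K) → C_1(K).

n_0=7 n_1=20 n_2=17  [Q]
∂1: piv[ae,af,ah,ai,am,az] rk=6  ker:ef,eh,ei,em,ez,fh,fi,fm,fz,hi,hm,hz,im,iz
∂2: piv[aei,aez,afh,afi,afm,ahm,aim,aiz,efh,efm,fhi,fhz,hiz] rk=13  ker:ehm,eiz,fhm,him
rk∂_2=13

rank∂_2=13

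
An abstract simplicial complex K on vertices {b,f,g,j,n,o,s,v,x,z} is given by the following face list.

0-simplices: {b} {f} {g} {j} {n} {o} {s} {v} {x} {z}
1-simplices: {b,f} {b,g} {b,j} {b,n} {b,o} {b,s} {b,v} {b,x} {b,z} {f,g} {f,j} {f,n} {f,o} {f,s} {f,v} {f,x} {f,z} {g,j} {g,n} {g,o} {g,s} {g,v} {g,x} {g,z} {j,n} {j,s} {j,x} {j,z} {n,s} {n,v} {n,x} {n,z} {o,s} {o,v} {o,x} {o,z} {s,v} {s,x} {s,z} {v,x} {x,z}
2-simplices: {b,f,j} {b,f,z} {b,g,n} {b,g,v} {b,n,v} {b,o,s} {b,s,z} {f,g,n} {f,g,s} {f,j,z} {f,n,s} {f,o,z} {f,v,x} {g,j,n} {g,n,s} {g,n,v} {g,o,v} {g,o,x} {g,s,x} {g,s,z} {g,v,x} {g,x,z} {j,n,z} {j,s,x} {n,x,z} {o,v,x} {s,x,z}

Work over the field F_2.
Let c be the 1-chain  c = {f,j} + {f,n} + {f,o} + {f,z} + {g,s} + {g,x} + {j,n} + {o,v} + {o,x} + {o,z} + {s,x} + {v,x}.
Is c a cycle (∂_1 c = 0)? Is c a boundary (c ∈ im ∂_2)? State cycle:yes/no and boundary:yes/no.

n_0=10 n_1=41 n_2=27  [Z2]
∂1: piv[bf,bg,bj,bn,bo,bs,bv,bx,bz] rk=9  ker:fg,fj,fn,fo,fs,fv,fx,fz,gj,gn,go,gs,gv,gx,gz,jn,js,jx,jz,ns,nv,nx,nz,os,ov,ox,oz,sv,sx,sz,vx,xz
∂2: piv[bfj,bfz,bgn,bgv,bnv,bos,bsz,fgn,fgs,fjz,fns,foz,fvx,gjn,gov,gox,gsx,gsz,gvx,gxz,jnz,jsx,nxz] rk=23  ker:gns,gnv,ovx,sxz
∂1c = 0
c vs im∂2: residual ≠ 0 ⇒ not boundary

cycle:yes boundary:no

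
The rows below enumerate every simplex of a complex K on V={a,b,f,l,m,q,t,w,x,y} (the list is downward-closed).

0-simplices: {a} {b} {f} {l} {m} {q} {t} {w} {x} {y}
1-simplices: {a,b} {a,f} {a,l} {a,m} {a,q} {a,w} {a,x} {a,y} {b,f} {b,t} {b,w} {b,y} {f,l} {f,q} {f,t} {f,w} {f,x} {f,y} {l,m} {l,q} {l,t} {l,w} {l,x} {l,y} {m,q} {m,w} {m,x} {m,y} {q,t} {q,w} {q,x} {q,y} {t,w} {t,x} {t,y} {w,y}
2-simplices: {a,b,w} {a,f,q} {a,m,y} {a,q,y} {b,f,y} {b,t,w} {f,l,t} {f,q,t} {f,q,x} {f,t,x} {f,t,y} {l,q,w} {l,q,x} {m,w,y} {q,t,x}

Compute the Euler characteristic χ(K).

n_0=10 n_1=36 n_2=15
χ=+10−36+15=-11

χ(K)=-11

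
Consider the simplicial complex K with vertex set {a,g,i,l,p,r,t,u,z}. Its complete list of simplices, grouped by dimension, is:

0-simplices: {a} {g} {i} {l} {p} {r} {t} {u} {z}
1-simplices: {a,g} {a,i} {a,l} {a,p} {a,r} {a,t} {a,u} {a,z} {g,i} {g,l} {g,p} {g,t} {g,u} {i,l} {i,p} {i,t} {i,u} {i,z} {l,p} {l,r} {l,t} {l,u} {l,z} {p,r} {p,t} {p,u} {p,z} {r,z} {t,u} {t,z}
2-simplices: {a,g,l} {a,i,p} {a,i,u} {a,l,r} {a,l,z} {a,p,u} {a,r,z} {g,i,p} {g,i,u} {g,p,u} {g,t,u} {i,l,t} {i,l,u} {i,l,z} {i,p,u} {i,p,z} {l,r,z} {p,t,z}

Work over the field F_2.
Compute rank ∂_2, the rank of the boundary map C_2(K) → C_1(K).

rank∂_2=15

n_0=9 n_1=30 n_2=18  [Z2]
∂1: piv[ag,ai,al,ap,ar,at,au,az] rk=8  ker:gi,gl,gp,gt,gu,il,ip,it,iu,iz,lp,lr,lt,lu,lz,pr,pt,pu,pz,rz,tu,tz
∂2: piv[agl,aip,aiu,alr,alz,apu,arz,gip,giu,gtu,ilt,ilu,ilz,ipz,ptz] rk=15  ker:gpu,ipu,lrz
rk∂_2=15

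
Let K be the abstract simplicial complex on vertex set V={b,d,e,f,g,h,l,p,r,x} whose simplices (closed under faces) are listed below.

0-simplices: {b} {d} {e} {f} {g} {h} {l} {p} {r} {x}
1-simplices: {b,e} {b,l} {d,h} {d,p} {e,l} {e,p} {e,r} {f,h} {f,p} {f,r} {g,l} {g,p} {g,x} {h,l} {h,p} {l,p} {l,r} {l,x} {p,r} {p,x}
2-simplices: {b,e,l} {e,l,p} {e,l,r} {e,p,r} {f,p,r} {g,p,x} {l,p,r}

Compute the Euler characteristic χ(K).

n_0=10 n_1=20 n_2=7
χ=+10−20+7=-3

χ(K)=-3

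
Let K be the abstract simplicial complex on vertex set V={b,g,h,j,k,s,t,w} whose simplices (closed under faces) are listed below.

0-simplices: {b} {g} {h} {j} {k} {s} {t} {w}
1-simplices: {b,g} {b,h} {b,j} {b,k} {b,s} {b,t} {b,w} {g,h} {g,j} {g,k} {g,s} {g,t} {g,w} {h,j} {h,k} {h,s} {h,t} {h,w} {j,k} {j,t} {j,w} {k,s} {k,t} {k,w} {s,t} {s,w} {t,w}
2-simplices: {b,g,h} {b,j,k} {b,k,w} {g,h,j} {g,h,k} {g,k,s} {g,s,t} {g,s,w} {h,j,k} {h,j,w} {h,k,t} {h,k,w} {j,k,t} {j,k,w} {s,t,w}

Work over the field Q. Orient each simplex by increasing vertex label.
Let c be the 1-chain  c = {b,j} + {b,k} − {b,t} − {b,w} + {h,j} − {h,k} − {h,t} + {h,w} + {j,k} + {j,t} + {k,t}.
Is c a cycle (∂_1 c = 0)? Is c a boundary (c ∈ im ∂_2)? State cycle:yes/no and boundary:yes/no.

n_0=8 n_1=27 n_2=15  [Q]
∂1: piv[bg,bh,bj,bk,bs,bt,bw] rk=7  ker:gh,gj,gk,gs,gt,gw,hj,hk,hs,ht,hw,jk,jt,jw,ks,kt,kw,st,sw,tw
∂2: piv[bgh,bjk,bkw,ghj,ghk,gks,gst,gsw,hjk,hjw,hkt,hkw,jkt,stw] rk=14  ker:jkw
∂1c = 0
c vs im∂2: residual ≠ 0 ⇒ not boundary

cycle:yes boundary:no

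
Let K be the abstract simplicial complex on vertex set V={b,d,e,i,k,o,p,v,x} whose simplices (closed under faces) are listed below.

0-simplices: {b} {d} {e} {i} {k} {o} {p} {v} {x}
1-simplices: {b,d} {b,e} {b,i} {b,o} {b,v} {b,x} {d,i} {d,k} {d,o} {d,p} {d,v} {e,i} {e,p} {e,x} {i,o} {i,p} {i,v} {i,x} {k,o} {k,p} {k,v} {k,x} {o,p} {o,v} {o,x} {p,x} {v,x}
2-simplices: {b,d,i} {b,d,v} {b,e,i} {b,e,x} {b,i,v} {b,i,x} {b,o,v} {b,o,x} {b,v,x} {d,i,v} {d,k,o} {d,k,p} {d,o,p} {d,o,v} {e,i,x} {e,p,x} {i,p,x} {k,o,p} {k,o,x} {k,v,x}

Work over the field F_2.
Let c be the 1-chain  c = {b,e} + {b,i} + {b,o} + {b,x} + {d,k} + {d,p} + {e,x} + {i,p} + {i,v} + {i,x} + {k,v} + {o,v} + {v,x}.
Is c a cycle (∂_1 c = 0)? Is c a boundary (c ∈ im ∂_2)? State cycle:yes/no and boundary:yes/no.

cycle:yes boundary:no

n_0=9 n_1=27 n_2=20  [Z2]
∂1: piv[bd,be,bi,bo,bv,bx,dk,dp] rk=8  ker:di,do,dv,ei,ep,ex,io,ip,iv,ix,ko,kp,kv,kx,op,ov,ox,px,vx
∂2: piv[bdi,bdv,bei,bex,biv,bix,bov,box,bvx,dko,dkp,dop,dov,epx,ipx,kox,kvx] rk=17  ker:div,eix,kop
∂1c = 0
c vs im∂2: residual ≠ 0 ⇒ not boundary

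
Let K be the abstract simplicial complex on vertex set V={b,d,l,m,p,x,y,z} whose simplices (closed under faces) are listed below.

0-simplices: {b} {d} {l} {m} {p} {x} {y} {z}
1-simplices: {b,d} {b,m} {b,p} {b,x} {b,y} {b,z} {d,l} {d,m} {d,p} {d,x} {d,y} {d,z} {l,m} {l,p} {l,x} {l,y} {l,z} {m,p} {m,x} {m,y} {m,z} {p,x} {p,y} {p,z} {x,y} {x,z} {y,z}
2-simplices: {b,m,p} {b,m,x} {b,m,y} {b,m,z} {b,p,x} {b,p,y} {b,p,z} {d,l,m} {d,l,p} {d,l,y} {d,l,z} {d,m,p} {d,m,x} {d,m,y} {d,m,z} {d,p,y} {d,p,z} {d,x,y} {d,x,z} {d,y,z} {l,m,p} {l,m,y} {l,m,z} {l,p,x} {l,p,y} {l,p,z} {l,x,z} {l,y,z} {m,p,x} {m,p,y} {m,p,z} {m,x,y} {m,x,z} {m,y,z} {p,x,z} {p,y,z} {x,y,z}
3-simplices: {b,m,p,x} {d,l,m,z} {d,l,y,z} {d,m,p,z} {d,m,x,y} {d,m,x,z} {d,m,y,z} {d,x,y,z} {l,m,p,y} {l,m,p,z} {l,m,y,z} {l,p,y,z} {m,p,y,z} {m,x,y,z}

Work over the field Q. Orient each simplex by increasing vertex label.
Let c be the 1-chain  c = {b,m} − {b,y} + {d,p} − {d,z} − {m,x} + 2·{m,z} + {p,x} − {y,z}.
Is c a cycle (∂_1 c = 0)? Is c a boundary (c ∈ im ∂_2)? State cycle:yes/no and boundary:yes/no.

cycle:yes boundary:yes

n_0=8 n_1=27 n_2=37 n_3=14  [Q]
∂1: piv[bd,bm,bp,bx,by,bz,dl] rk=7  ker:dm,dp,dx,dy,dz,lm,lp,lx,ly,lz,mp,mx,my,mz,px,py,pz,xy,xz,yz
∂2: piv[bmp,bmx,bmy,bmz,bpx,bpy,bpz,dlm,dlp,dly,dlz,dmp,dmx,dmy,dmz,dxy,dxz,dyz,lpx] rk=19  ker:dpy,dpz,lmp,lmy,lmz,lpy,lpz,lxz,lyz,mpx,mpy,mpz,mxy,mxz,myz,pxz,pyz,xyz
∂3: piv[bmpx,dlmz,dlyz,dmpz,dmxy,dmxz,dmyz,dxyz,lmpy,lmpz,lmyz,lpyz] rk=12  ker:mpyz,mxyz
∂1c = 0
c vs im∂2: reduces to 0 ⇒ boundary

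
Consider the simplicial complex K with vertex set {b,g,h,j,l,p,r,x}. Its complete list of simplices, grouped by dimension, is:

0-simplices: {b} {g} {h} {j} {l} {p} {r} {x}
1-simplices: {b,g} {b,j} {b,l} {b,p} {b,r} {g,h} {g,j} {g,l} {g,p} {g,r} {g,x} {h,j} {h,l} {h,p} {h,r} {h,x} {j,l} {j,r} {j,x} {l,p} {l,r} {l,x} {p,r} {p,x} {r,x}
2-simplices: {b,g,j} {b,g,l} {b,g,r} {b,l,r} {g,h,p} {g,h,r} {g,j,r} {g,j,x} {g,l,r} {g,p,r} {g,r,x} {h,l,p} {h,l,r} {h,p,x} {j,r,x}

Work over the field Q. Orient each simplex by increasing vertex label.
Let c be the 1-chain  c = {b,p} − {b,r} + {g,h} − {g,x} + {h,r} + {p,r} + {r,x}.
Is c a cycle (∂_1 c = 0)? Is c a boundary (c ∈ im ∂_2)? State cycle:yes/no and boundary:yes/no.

n_0=8 n_1=25 n_2=15  [Q]
∂1: piv[bg,bj,bl,bp,br,gh,gx] rk=7  ker:gj,gl,gp,gr,hj,hl,hp,hr,hx,jl,jr,jx,lp,lr,lx,pr,px,rx
∂2: piv[bgj,bgl,bgr,blr,ghp,ghr,gjr,gjx,gpr,grx,hlp,hlr,hpx] rk=13  ker:glr,jrx
∂1c = 0
c vs im∂2: residual ≠ 0 ⇒ not boundary

cycle:yes boundary:no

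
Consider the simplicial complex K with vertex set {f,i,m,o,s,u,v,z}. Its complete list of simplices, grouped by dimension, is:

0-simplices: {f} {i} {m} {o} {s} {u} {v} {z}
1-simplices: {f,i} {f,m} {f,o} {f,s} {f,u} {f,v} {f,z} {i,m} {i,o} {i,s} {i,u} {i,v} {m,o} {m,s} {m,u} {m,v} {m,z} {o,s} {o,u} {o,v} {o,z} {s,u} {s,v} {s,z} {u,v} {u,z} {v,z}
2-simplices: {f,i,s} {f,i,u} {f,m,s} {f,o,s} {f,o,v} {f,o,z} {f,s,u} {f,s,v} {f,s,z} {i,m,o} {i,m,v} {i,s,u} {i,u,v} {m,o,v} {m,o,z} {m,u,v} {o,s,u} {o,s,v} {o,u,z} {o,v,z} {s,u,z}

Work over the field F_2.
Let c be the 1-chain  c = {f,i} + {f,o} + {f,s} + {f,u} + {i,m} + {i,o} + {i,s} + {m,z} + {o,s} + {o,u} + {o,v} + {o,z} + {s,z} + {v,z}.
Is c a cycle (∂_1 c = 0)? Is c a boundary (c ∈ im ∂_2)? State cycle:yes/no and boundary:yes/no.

cycle:yes boundary:yes

n_0=8 n_1=27 n_2=21  [Z2]
∂1: piv[fi,fm,fo,fs,fu,fv,fz] rk=7  ker:im,io,is,iu,iv,mo,ms,mu,mv,mz,os,ou,ov,oz,su,sv,sz,uv,uz,vz
∂2: piv[fis,fiu,fms,fos,fov,foz,fsu,fsv,fsz,imo,imv,iuv,mov,moz,muv,osu,ouz,ovz] rk=18  ker:isu,osv,suz
∂1c = 0
c vs im∂2: reduces to 0 ⇒ boundary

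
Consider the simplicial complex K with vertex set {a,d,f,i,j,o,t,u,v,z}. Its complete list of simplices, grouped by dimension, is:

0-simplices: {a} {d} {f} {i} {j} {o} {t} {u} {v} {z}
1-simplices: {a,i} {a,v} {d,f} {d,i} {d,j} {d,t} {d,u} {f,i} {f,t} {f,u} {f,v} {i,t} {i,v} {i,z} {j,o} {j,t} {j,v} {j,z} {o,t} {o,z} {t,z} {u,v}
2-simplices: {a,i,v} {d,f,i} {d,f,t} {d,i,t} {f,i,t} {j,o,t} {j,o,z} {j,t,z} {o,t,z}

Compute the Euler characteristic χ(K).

χ(K)=-3

n_0=10 n_1=22 n_2=9
χ=+10−22+9=-3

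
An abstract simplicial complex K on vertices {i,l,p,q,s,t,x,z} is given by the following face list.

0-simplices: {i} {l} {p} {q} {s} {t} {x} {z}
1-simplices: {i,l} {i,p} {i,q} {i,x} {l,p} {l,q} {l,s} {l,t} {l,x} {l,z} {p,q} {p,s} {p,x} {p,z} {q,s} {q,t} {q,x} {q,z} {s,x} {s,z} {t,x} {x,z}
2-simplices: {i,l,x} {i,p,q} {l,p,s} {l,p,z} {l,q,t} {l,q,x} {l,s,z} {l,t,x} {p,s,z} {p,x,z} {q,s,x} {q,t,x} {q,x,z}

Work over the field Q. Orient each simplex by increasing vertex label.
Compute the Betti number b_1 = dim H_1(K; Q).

n_0=8 n_1=22 n_2=13  [Q]
∂1: piv[il,ip,iq,ix,ls,lt,lz] rk=7  ker:lp,lq,lx,pq,ps,px,pz,qs,qt,qx,qz,sx,sz,tx,xz
∂2: piv[ilx,ipq,lps,lpz,lqt,lqx,lsz,ltx,pxz,qsx,qxz] rk=11  ker:psz,qtx
b_1=(22−7)−11=4

b_1=4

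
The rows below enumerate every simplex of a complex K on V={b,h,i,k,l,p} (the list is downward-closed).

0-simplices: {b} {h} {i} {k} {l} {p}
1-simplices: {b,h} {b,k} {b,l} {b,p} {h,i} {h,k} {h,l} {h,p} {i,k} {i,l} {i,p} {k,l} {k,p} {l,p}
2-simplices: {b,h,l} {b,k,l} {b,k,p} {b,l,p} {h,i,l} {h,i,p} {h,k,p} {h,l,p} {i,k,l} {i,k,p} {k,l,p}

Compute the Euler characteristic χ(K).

χ(K)=3

n_0=6 n_1=14 n_2=11
χ=+6−14+11=3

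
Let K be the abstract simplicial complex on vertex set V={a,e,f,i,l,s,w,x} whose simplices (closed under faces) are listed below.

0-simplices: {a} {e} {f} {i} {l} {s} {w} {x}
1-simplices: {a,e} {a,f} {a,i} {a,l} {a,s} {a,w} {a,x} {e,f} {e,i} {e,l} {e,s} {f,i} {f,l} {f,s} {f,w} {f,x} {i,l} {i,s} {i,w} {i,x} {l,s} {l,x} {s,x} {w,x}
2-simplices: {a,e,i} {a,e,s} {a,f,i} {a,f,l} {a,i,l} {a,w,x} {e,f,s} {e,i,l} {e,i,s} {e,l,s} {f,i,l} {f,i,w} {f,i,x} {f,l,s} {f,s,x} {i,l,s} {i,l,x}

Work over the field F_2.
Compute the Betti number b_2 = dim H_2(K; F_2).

b_2=2

n_0=8 n_1=24 n_2=17  [Z2]
∂1: piv[ae,af,ai,al,as,aw,ax] rk=7  ker:ef,ei,el,es,fi,fl,fs,fw,fx,il,is,iw,ix,ls,lx,sx,wx
∂2: piv[aei,aes,afi,afl,ail,awx,efs,eil,eis,els,fiw,fix,fls,fsx,ilx] rk=15  ker:fil,ils
b_2=(17−15)−0=2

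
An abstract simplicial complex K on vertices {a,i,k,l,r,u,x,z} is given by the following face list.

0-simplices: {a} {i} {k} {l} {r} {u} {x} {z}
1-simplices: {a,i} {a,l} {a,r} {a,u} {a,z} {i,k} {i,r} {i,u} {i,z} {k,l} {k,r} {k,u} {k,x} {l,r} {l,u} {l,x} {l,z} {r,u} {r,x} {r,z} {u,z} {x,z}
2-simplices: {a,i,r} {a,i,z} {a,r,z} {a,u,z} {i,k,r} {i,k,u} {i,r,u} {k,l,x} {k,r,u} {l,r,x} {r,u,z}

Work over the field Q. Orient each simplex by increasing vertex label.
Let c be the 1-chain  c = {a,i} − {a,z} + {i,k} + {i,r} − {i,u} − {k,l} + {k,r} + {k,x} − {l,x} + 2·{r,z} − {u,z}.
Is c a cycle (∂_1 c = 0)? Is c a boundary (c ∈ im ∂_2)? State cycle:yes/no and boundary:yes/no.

cycle:yes boundary:yes

n_0=8 n_1=22 n_2=11  [Q]
∂1: piv[ai,al,ar,au,az,ik,kx] rk=7  ker:ir,iu,iz,kl,kr,ku,lr,lu,lx,lz,ru,rx,rz,uz,xz
∂2: piv[air,aiz,arz,auz,ikr,iku,iru,klx,lrx,ruz] rk=10  ker:kru
∂1c = 0
c vs im∂2: reduces to 0 ⇒ boundary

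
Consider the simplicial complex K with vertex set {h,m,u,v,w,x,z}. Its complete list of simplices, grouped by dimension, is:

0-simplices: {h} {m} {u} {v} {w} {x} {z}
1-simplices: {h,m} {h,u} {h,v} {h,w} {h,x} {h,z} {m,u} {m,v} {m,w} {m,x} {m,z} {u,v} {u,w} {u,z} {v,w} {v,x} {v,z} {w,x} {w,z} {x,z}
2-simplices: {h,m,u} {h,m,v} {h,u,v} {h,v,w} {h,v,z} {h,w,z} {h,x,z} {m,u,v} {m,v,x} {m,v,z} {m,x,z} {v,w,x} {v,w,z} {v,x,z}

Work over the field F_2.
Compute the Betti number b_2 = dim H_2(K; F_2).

n_0=7 n_1=20 n_2=14  [Z2]
∂1: piv[hm,hu,hv,hw,hx,hz] rk=6  ker:mu,mv,mw,mx,mz,uv,uw,uz,vw,vx,vz,wx,wz,xz
∂2: piv[hmu,hmv,huv,hvw,hvz,hwz,hxz,mvx,mvz,mxz,vwx] rk=11  ker:muv,vwz,vxz
b_2=(14−11)−0=3

b_2=3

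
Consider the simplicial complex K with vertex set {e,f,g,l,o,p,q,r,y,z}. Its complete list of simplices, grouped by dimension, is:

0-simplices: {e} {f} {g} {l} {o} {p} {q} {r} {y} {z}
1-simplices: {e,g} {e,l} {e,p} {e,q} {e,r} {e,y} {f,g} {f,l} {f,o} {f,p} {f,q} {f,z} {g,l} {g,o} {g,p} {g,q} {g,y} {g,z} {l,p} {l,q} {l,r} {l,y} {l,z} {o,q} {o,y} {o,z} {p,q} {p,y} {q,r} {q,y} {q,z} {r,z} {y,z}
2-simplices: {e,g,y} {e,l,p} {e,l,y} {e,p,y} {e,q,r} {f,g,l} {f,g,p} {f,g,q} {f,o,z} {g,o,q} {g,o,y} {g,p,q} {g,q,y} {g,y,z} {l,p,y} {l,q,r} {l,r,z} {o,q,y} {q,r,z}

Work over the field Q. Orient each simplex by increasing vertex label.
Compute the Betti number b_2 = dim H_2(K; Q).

n_0=10 n_1=33 n_2=19  [Q]
∂1: piv[eg,el,ep,eq,er,ey,fg,fo,fz] rk=9  ker:fl,fp,fq,gl,go,gp,gq,gy,gz,lp,lq,lr,ly,lz,oq,oy,oz,pq,py,qr,qy,qz,rz,yz
∂2: piv[egy,elp,ely,epy,eqr,fgl,fgp,fgq,foz,goq,goy,gpq,gqy,gyz,lqr,lrz,qrz] rk=17  ker:lpy,oqy
b_2=(19−17)−0=2

b_2=2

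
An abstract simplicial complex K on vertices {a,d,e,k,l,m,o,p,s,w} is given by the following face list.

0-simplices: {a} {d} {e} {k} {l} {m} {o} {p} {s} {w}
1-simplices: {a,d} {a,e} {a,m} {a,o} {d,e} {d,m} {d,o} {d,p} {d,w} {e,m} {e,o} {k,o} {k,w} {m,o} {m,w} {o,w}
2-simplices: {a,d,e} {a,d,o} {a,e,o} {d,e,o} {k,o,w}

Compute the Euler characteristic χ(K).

χ(K)=-1

n_0=10 n_1=16 n_2=5
χ=+10−16+5=-1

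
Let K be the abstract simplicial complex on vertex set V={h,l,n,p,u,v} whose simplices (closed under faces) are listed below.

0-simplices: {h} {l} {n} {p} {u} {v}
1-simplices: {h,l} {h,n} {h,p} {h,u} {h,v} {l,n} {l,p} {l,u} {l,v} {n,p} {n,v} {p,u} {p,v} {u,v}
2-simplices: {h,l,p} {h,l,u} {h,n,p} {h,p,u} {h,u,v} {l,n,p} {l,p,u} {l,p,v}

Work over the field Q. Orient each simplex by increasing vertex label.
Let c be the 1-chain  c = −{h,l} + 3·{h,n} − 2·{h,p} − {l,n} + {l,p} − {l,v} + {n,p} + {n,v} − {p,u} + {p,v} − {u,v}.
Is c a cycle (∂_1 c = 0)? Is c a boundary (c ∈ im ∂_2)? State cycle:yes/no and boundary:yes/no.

cycle:yes boundary:no

n_0=6 n_1=14 n_2=8  [Q]
∂1: piv[hl,hn,hp,hu,hv] rk=5  ker:ln,lp,lu,lv,np,nv,pu,pv,uv
∂2: piv[hlp,hlu,hnp,hpu,huv,lnp,lpv] rk=7  ker:lpu
∂1c = 0
c vs im∂2: residual ≠ 0 ⇒ not boundary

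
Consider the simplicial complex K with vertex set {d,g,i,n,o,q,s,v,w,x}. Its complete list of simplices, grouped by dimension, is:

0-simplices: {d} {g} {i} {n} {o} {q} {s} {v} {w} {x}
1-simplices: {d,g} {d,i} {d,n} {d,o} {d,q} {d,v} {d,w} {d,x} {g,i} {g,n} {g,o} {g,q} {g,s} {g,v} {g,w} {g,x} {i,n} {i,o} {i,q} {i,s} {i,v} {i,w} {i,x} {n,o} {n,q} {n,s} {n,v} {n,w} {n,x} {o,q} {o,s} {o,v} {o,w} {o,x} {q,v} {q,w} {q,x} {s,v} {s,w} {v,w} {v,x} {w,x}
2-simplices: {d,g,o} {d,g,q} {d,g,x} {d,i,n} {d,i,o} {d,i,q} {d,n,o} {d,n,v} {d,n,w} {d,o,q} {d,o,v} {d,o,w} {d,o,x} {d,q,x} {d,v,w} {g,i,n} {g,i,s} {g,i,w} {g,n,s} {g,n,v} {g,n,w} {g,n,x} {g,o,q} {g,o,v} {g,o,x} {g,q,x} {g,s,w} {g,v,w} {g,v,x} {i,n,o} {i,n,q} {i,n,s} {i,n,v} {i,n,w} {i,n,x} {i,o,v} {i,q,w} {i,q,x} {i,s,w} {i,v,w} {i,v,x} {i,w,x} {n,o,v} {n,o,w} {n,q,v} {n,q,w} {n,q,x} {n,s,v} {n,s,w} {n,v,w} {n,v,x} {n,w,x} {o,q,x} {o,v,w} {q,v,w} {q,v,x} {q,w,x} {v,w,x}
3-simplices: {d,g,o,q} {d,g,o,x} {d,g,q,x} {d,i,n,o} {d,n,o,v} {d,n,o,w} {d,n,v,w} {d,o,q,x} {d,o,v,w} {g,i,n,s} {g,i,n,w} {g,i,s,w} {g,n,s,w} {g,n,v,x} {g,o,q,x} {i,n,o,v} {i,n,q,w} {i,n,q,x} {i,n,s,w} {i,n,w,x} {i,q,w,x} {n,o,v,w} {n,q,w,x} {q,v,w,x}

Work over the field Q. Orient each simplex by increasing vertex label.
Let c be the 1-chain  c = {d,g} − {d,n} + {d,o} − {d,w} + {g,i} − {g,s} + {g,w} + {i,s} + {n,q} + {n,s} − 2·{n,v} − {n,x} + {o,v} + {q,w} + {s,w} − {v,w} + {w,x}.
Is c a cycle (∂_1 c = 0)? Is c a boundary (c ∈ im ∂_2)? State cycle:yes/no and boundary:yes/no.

cycle:yes boundary:yes

n_0=10 n_1=42 n_2=58 n_3=24  [Q]
∂1: piv[dg,di,dn,do,dq,dv,dw,dx,gs] rk=9  ker:gi,gn,go,gq,gv,gw,gx,in,io,iq,is,iv,iw,ix,no,nq,ns,nv,nw,nx,oq,os,ov,ow,ox,qv,qw,qx,sv,sw,vw,vx,wx
∂2: piv[dgo,dgq,dgx,din,dio,diq,dno,dnv,dnw,doq,dov,dow,dox,dqx,dvw,gin,gis,giw,gns,gnv,gnw,gnx,gov,gsw,gvx,inq,inv,inx,iqw,iwx,nqv,nsv] rk=32  ker:goq,gox,gqx,gvw,ino,ins,inw,iov,iqx,isw,ivw,ivx,nov,now,nqw,nqx,nsw,nvw,nvx,nwx,oqx,ovw,qvw,qvx,qwx,vwx
∂3: piv[dgoq,dgox,dgqx,dino,dnov,dnow,dnvw,doqx,dovw,gins,ginw,gisw,gnsw,gnvx,inov,inqw,inqx,inwx,iqwx,qvwx] rk=20  ker:goqx,insw,novw,nqwx
∂1c = 0
c vs im∂2: reduces to 0 ⇒ boundary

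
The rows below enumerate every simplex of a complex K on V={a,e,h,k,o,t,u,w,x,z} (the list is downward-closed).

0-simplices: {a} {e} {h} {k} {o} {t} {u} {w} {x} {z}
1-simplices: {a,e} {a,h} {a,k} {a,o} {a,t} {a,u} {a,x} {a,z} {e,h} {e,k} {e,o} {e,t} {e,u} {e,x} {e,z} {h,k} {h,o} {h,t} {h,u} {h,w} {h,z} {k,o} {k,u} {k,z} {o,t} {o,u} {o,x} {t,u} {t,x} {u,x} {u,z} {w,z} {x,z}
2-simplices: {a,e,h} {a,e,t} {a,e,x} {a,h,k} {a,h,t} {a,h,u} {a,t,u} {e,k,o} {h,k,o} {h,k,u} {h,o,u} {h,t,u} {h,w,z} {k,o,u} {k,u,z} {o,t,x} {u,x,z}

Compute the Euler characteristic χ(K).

χ(K)=-6

n_0=10 n_1=33 n_2=17
χ=+10−33+17=-6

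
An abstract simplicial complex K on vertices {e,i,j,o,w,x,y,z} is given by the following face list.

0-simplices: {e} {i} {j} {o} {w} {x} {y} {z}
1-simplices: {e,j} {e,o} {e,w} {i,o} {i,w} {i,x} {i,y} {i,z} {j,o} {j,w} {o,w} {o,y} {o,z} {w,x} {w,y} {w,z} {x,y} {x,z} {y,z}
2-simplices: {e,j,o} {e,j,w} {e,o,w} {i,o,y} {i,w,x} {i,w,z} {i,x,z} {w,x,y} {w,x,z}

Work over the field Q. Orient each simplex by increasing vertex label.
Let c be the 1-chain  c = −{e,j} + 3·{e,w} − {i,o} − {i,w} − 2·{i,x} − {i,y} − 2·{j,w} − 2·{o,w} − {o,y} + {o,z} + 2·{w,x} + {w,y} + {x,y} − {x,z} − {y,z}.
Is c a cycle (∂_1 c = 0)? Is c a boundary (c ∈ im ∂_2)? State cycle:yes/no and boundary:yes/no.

cycle:no boundary:no

n_0=8 n_1=19 n_2=9  [Q]
∂1: piv[ej,eo,ew,io,ix,iy,iz] rk=7  ker:iw,jo,jw,ow,oy,oz,wx,wy,wz,xy,xz,yz
∂2: piv[ejo,ejw,eow,ioy,iwx,iwz,ixz,wxy] rk=8  ker:wxz
∂1c = −2·{e} + 5·{i} + {j} + {o} − 5·{w} + {y} − {z}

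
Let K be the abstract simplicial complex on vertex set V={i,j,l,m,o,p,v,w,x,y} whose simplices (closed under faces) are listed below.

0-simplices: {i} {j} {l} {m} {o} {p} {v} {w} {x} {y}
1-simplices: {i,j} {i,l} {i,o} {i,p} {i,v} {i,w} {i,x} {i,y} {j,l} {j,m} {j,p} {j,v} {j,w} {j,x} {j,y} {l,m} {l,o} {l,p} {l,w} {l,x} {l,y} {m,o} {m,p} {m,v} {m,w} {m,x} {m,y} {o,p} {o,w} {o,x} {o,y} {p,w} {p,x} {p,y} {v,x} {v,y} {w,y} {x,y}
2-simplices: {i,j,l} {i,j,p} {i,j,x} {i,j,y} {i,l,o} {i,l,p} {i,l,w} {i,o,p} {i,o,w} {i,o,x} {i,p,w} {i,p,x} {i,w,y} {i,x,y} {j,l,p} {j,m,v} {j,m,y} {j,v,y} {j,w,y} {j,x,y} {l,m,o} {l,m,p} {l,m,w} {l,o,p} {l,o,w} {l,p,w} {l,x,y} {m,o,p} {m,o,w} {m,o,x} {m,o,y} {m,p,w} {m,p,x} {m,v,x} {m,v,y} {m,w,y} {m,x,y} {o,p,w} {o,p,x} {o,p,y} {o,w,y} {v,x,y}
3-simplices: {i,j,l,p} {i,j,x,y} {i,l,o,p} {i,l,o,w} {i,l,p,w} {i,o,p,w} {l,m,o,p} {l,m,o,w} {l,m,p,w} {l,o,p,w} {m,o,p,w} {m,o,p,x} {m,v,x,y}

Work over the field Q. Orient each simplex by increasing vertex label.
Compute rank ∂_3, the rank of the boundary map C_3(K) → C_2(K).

n_0=10 n_1=38 n_2=42 n_3=13  [Q]
∂1: piv[ij,il,io,ip,iv,iw,ix,iy,jm] rk=9  ker:jl,jp,jv,jw,jx,jy,lm,lo,lp,lw,lx,ly,mo,mp,mv,mw,mx,my,op,ow,ox,oy,pw,px,py,vx,vy,wy,xy
∂2: piv[ijl,ijp,ijx,ijy,ilo,ilp,ilw,iop,iow,iox,ipw,ipx,iwy,ixy,jmv,jmy,jvy,jwy,lmo,lmp,lmw,lxy,mox,moy,mvx,mwy,opy] rk=27  ker:jlp,jxy,lop,low,lpw,mop,mow,mpw,mpx,mvy,mxy,opw,opx,owy,vxy
∂3: piv[ijlp,ijxy,ilop,ilow,ilpw,iopw,lmop,lmow,lmpw,mopx,mvxy] rk=11  ker:lopw,mopw
rk∂_3=11

rank∂_3=11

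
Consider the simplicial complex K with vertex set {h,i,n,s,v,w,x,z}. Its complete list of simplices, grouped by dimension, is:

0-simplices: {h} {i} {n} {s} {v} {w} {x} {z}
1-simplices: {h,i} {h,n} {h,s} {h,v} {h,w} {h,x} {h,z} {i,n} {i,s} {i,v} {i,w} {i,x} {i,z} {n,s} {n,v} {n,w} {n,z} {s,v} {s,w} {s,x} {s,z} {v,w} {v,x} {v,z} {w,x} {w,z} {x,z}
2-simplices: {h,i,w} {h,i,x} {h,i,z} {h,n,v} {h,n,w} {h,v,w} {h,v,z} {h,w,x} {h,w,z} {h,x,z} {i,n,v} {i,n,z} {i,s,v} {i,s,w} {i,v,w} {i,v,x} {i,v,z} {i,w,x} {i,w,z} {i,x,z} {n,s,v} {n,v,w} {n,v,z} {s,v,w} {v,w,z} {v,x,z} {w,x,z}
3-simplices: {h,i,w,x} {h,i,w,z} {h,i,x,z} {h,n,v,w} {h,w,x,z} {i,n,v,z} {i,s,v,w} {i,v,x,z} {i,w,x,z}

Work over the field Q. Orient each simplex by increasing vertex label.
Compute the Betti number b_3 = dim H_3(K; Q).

n_0=8 n_1=27 n_2=27 n_3=9  [Q]
∂1: piv[hi,hn,hs,hv,hw,hx,hz] rk=7  ker:in,is,iv,iw,ix,iz,ns,nv,nw,nz,sv,sw,sx,sz,vw,vx,vz,wx,wz,xz
∂2: piv[hiw,hix,hiz,hnv,hnw,hvw,hvz,hwx,hwz,hxz,inv,inz,isv,isw,ivw,ivx,nsv] rk=17  ker:ivz,iwx,iwz,ixz,nvw,nvz,svw,vwz,vxz,wxz
∂3: piv[hiwx,hiwz,hixz,hnvw,hwxz,invz,isvw,ivxz] rk=8  ker:iwxz
b_3=(9−8)−0=1

b_3=1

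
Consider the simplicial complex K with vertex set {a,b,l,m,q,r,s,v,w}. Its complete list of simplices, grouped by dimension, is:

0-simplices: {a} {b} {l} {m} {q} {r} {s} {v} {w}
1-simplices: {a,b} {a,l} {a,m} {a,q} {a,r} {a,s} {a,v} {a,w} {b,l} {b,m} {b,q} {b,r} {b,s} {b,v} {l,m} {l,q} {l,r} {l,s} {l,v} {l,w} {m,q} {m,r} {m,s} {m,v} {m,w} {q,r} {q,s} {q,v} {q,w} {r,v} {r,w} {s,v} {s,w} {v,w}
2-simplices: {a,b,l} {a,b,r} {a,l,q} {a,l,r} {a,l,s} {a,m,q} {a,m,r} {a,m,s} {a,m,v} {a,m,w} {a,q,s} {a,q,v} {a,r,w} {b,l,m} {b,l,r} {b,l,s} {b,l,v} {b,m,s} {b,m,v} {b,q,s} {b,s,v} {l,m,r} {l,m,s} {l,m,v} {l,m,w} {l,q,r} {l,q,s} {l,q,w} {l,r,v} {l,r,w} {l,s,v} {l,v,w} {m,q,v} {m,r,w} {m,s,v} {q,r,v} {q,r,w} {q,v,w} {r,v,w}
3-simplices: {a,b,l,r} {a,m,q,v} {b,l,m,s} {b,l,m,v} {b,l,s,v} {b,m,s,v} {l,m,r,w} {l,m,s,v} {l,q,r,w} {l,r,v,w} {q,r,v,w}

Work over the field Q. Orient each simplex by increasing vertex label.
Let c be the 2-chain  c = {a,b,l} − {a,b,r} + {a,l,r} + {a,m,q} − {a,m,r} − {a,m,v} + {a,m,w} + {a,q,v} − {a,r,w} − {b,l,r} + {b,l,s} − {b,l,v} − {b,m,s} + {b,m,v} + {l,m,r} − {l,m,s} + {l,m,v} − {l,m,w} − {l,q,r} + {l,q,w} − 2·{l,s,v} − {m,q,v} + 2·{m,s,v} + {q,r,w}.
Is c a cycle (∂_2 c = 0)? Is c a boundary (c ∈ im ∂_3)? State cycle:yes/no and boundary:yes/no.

cycle:yes boundary:no

n_0=9 n_1=34 n_2=39 n_3=11  [Q]
∂1: piv[ab,al,am,aq,ar,as,av,aw] rk=8  ker:bl,bm,bq,br,bs,bv,lm,lq,lr,ls,lv,lw,mq,mr,ms,mv,mw,qr,qs,qv,qw,rv,rw,sv,sw,vw
∂2: piv[abl,abr,alq,alr,als,amq,amr,ams,amv,amw,aqs,aqv,arw,blm,bls,blv,bms,bmv,bqs,bsv,lmw,lqr,lqw,lrv,lvw] rk=25  ker:blr,lmr,lms,lmv,lqs,lrw,lsv,mqv,mrw,msv,qrv,qrw,qvw,rvw
∂3: piv[ablr,amqv,blms,blmv,blsv,bmsv,lmrw,lqrw,lrvw,qrvw] rk=10  ker:lmsv
∂2c = 0
c vs im∂3: residual ≠ 0 ⇒ not boundary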